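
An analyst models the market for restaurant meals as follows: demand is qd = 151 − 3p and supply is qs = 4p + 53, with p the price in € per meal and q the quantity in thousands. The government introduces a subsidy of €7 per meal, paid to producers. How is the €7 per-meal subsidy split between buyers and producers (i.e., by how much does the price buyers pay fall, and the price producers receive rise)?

Buyers gain €4 per meal; producers gain €3 per meal.

Without the subsidy, 151 − 3p = 4p + 53 gives 7p = 98, so p* = €14 and q* = 109.
With a per-unit subsidy paid to producers, each receives p + 7 per unit sold, so supply becomes qs = 4(p + 7) + 53.
New equilibrium: buyers pay €10, producers receive €17, q = 121. (Wedge: pb − ps = −7.)
Gain to buyers: €4; to producers: €3. (They sum to €7.)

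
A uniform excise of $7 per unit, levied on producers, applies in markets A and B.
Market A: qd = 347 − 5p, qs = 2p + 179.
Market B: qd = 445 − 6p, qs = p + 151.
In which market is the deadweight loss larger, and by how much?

Market A: pre-tax p* = $24, q* = 227; post-tax q = 217; deadweight loss = $35.
Market B: pre-tax p* = $42, q* = 193; post-tax q = 187; deadweight loss = $21.
Difference: $35 vs $21 → market A is larger by $14.

Market A, by $14.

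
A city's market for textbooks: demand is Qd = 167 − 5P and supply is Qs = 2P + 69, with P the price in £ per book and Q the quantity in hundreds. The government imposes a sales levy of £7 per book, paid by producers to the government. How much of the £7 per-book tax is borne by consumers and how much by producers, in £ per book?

Consumers bear £2 per book; producers bear £5 per book.

Without the tax, 167 − 5P = 2P + 69 gives 7P = 98, so P* = £14 and Q* = 97.
With the tax collected from producers, supply shifts: Qs = 2(P − 7) + 69.
Solving gives Q = 87 with consumers paying £16 and producers receiving £9 (the £7 wedge).
Burden on consumers: £2; on producers: £5. (They sum to £7.)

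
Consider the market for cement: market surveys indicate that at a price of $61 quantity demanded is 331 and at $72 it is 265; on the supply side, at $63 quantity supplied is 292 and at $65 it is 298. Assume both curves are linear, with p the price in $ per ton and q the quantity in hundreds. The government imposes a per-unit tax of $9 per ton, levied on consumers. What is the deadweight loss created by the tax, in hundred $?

Deadweight loss = $81 hundred.

Demand slope: (265 − 331)/(72 − 61) = -6, so qd = 697 − 6p.
Supply slope: (298 − 292)/(65 − 63) = 3, so qs = 3p + 103.
Without the tax, 697 − 6p = 3p + 103 gives 9p = 594, so p* = $66 and q* = 301.
With the tax collected from consumers, demand (in seller-price terms) shifts: qd = 697 − 6(p + 9).
New equilibrium: consumers pay $69, suppliers receive $60, q = 283. (Wedge: pb − ps = 9.)
Quantity falls by |ΔQ| = |301 − 283| = 18.
DWL = ½ · t · |ΔQ| = ½ · 9 · 18 = $81.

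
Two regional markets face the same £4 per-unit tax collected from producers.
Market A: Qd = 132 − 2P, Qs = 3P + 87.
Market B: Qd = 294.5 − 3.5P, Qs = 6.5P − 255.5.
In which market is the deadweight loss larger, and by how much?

Market A: pre-tax P* = £9, Q* = 114; post-tax Q = 109.2; deadweight loss = £9.6.
Market B: pre-tax P* = £55, Q* = 102; post-tax Q = 92.9; deadweight loss = £18.2.
Difference: £9.6 vs £18.2 → market B is larger by £8.6.

Market B, by £8.6.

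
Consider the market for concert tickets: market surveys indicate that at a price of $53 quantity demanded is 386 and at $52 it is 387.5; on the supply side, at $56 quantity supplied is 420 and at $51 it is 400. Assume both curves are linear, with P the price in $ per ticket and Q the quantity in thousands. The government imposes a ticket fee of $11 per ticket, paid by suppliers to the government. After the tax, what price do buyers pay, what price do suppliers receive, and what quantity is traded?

Demand slope: (387.5 − 386)/(52 − 53) = -1.5, so Qd = 465.5 − 1.5P.
Supply slope: (400 − 420)/(51 − 56) = 4, so Qs = 4P + 196.
Without the tax, 465.5 − 1.5P = 4P + 196 gives 5.5P = 269.5, so P* = $49 and Q* = 392.
With the tax collected from suppliers, supply shifts: Qs = 4(P − 11) + 196.
Solving gives Q = 380 with buyers paying $57 and suppliers receiving $46 (the $11 wedge).
The less price-elastic side of the market bears the larger share of a per-unit tax.

Buyers pay $57; suppliers receive $46; quantity = 380.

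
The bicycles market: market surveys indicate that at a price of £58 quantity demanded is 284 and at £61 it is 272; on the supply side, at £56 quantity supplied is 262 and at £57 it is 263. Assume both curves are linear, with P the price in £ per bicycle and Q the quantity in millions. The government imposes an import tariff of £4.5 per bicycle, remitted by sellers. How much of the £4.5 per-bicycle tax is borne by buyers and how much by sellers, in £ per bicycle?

Demand slope: (272 − 284)/(61 − 58) = -4, so Qd = 516 − 4P.
Supply slope: (263 − 262)/(57 − 56) = 1, so Qs = P + 206.
Before the tax: set 516 − 4P = P + 206 → P* = £62, Q* = 268.
With the tax collected from sellers, supply shifts: Qs = (P − 4.5) + 206.
Solving gives Q = 264.4 with buyers paying £62.9 and sellers receiving £58.4 (the £4.5 wedge).
Burden on buyers: £0.9; on sellers: £3.6. (They sum to £4.5.)
The less price-elastic side of the market bears the larger share of a per-unit tax.

Buyers bear £0.9 per bicycle; sellers bear £3.6 per bicycle.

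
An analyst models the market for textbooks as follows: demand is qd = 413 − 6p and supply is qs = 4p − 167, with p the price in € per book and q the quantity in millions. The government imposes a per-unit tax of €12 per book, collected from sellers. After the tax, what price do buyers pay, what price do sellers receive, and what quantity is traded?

Without the tax, 413 − 6p = 4p − 167 gives 10p = 580, so p* = €58 and q* = 65.
With the tax collected from sellers, supply shifts: qs = 4(p − 12) − 167.
Solving gives q = 36.2 with buyers paying €62.8 and sellers receiving €50.8 (the €12 wedge).

Buyers pay €62.8; sellers receive €50.8; quantity = 36.2.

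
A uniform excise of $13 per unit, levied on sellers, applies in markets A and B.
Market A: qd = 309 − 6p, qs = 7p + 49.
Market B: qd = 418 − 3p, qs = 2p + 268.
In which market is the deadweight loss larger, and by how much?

Market A, by $171.6.

Market A: pre-tax p* = $20, q* = 189; post-tax q = 147; deadweight loss = $273.
Market B: pre-tax p* = $30, q* = 328; post-tax q = 312.4; deadweight loss = $101.4.
Difference: $273 vs $101.4 → market A is larger by $171.6.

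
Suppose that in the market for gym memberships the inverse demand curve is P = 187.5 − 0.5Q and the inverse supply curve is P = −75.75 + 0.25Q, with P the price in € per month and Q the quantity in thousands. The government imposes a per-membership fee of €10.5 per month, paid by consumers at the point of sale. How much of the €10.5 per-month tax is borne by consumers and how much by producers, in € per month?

Inverting to Q(P) form: Qd = 375 − 2P; Qs = 4P + 303.
Without the tax, 375 − 2P = 4P + 303 gives 6P = 72, so P* = €12 and Q* = 351.
With the tax collected from consumers, demand (in seller-price terms) shifts: Qd = 375 − 2(P + 10.5).
Solving gives Q = 337 with consumers paying €19 and producers receiving €8.5 (the €10.5 wedge).
Burden on consumers: €7; on producers: €3.5. (They sum to €10.5.)
The less price-elastic side of the market bears the larger share of a per-unit tax.

Consumers bear €7 per month; producers bear €3.5 per month.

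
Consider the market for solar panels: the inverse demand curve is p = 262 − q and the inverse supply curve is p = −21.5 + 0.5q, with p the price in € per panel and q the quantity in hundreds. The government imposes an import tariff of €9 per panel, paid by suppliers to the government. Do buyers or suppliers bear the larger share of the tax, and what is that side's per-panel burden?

Buyers bear the larger share: €6 per panel.

Inverting to q(p) form: qd = 262 − p; qs = 2p + 43.
Before the tax: set 262 − p = 2p + 43 → p* = €73, q* = 189.
With the tax collected from suppliers, supply shifts: qs = 2(p − 9) + 43.
Solving gives q = 183 with buyers paying €79 and suppliers receiving €70 (the €9 wedge).
Per-panel burden: buyers €6, suppliers €3.
Buyers take the larger share because demand is less price-elastic here (demand slope 1 vs supply slope 2).
The less price-elastic side of the market bears the larger share of a per-unit tax.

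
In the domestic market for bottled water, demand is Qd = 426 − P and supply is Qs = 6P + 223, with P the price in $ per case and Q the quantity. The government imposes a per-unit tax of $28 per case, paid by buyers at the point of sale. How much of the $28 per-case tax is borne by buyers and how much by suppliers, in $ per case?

Before the tax: set 426 − P = 6P + 223 → P* = $29, Q* = 397.
With the tax collected from buyers, demand (in seller-price terms) shifts: Qd = 426 − (P + 28).
New equilibrium: buyers pay $53, suppliers receive $25, Q = 373. (Wedge: Pb − Ps = 28.)
Burden on buyers: $24; on suppliers: $4. (They sum to $28.)
The less price-elastic side of the market bears the larger share of a per-unit tax.

Buyers bear $24 per case; suppliers bear $4 per case.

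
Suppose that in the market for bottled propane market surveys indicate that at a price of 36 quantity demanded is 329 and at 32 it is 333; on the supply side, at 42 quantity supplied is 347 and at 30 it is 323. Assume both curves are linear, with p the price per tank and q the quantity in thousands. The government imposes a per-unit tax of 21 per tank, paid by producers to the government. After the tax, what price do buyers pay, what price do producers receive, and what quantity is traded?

Buyers pay 48; producers receive 27; quantity = 317.

Demand slope: (333 − 329)/(32 − 36) = -1, so qd = 365 − p.
Supply slope: (323 − 347)/(30 − 42) = 2, so qs = 2p + 263.
Before the tax: set 365 − p = 2p + 263 → p* = 34, q* = 331.
With the tax collected from producers, supply shifts: qs = 2(p − 21) + 263.
New equilibrium: buyers pay 48, producers receive 27, q = 317. (Wedge: pb − ps = 21.)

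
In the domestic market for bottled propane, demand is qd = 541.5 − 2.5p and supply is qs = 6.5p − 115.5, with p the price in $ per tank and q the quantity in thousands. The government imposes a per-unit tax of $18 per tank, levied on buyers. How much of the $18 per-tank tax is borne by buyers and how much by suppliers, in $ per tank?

Buyers bear $13 per tank; suppliers bear $5 per tank.

Before the tax: set 541.5 − 2.5p = 6.5p − 115.5 → p* = $73, q* = 359.
With the tax collected from buyers, demand (in seller-price terms) shifts: qd = 541.5 − 2.5(p + 18).
New equilibrium: buyers pay $86, suppliers receive $68, q = 326.5. (Wedge: pb − ps = 18.)
Burden on buyers: $13; on suppliers: $5. (They sum to $18.)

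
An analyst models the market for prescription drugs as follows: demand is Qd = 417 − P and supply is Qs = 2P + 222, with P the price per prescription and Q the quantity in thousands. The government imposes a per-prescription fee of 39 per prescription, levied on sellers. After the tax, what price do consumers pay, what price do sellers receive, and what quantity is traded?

Without the tax, 417 − P = 2P + 222 gives 3P = 195, so P* = 65 and Q* = 352.
With the tax collected from sellers, supply shifts: Qs = 2(P − 39) + 222.
New equilibrium: consumers pay 91, sellers receive 52, Q = 326. (Wedge: Pb − Ps = 39.)
The less price-elastic side of the market bears the larger share of a per-unit tax.

Consumers pay 91; sellers receive 52; quantity = 326.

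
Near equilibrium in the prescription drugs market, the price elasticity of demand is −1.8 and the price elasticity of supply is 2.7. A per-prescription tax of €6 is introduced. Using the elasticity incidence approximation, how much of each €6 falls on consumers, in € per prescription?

Consumers bear ≈ €3.6 per prescription.

Incidence ratio: consumers' share ≈ εs / (εs + |εd|) = 2.7 / (2.7 + 1.8) = 0.6.
So consumers bear ≈ 0.6 × €6 = €3.6; sellers bear €2.4.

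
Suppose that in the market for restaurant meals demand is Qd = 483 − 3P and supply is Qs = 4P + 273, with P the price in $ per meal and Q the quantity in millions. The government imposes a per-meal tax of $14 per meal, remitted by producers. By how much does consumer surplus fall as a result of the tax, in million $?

Without the tax, 483 − 3P = 4P + 273 gives 7P = 210, so P* = $30 and Q* = 393.
With the tax collected from producers, supply shifts: Qs = 4(P − 14) + 273.
Solving gives Q = 369 with buyers paying $38 and producers receiving $24 (the $14 wedge).
ΔCS is the trapezoid between Q = 369 and Q = 393 of height $8: ½ · (393 + 369) · 8 = $3048.

Consumer surplus falls by $3048 million.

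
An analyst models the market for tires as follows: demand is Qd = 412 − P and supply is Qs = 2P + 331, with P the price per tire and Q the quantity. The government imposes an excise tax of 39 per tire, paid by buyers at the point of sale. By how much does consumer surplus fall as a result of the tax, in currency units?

Consumer surplus falls by 9672.

Without the tax, 412 − P = 2P + 331 gives 3P = 81, so P* = 27 and Q* = 385.
With the tax collected from buyers, demand (in seller-price terms) shifts: Qd = 412 − (P + 39).
Solving gives Q = 359 with buyers paying 53 and sellers receiving 14 (the 39 wedge).
ΔCS is the trapezoid between Q = 359 and Q = 385 of height 26: ½ · (385 + 359) · 26 = 9672.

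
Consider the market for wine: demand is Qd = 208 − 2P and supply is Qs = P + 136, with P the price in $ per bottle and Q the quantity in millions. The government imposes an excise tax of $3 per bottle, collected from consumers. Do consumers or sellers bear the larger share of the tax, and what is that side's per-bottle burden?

Sellers bear the larger share: $2 per bottle.

Without the tax, 208 − 2P = P + 136 gives 3P = 72, so P* = $24 and Q* = 160.
With the tax collected from consumers, demand (in seller-price terms) shifts: Qd = 208 − 2(P + 3).
Solving gives Q = 158 with consumers paying $25 and sellers receiving $22 (the $3 wedge).
Per-bottle burden: consumers $1, sellers $2.
Sellers take the larger share because supply is less price-elastic here (demand slope 2 vs supply slope 1).
The less price-elastic side of the market bears the larger share of a per-unit tax.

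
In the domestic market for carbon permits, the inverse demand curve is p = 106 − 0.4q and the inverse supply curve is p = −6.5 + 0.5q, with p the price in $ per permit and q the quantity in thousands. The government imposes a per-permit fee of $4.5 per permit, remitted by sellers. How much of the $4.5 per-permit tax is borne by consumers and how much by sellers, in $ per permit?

Rewrite in direct form: qd = 265 − 2.5p and qs = 2p + 13.
Before the tax: set 265 − 2.5p = 2p + 13 → p* = $56, q* = 125.
With the tax collected from sellers, supply shifts: qs = 2(p − 4.5) + 13.
Solving gives q = 120 with consumers paying $58 and sellers receiving $53.5 (the $4.5 wedge).
Burden on consumers: $2; on sellers: $2.5. (They sum to $4.5.)

Consumers bear $2 per permit; sellers bear $2.5 per permit.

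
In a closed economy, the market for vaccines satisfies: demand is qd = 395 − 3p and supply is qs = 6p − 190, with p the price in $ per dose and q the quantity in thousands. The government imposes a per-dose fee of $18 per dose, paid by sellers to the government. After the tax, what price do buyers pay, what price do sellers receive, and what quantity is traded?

Buyers pay $77; sellers receive $59; quantity = 164.

Without the tax, 395 − 3p = 6p − 190 gives 9p = 585, so p* = $65 and q* = 200.
With the tax collected from sellers, supply shifts: qs = 6(p − 18) − 190.
Solving gives q = 164 with buyers paying $77 and sellers receiving $59 (the $18 wedge).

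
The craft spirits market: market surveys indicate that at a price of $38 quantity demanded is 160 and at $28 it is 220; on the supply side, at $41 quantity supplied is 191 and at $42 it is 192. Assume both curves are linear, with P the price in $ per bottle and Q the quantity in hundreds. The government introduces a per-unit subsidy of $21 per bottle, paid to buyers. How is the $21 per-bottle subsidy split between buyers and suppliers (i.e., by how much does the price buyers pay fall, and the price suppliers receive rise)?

Demand slope: (220 − 160)/(28 − 38) = -6, so Qd = 388 − 6P.
Supply slope: (192 − 191)/(42 − 41) = 1, so Qs = P + 150.
Before the subsidy: set 388 − 6P = P + 150 → P* = $34, Q* = 184.
With a per-unit subsidy paid to buyers, each effectively pays P − 21, so demand becomes Qd = 388 − 6(P − 21).
New equilibrium: buyers pay $31, suppliers receive $52, Q = 202. (Wedge: Pb − Ps = −21.)
Gain to buyers: $3; to suppliers: $18. (They sum to $21.)

Buyers gain $3 per bottle; suppliers gain $18 per bottle.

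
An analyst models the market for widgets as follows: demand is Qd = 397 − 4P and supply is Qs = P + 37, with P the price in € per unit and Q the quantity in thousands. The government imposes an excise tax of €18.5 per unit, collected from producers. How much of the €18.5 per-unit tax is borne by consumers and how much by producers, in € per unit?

Consumers bear €3.7 per unit; producers bear €14.8 per unit.

Without the tax, 397 − 4P = P + 37 gives 5P = 360, so P* = €72 and Q* = 109.
With the tax collected from producers, supply shifts: Qs = (P − 18.5) + 37.
Solving gives Q = 94.2 with consumers paying €75.7 and producers receiving €57.2 (the €18.5 wedge).
Burden on consumers: €3.7; on producers: €14.8. (They sum to €18.5.)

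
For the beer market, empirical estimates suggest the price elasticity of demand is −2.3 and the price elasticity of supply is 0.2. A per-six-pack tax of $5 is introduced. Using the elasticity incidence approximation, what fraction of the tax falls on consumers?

Consumers' share ≈ 0.08.

Incidence ratio: consumers' share ≈ εs / (εs + |εd|) = 0.2 / (0.2 + 2.3) = 0.08.
Supply is the less elastic side, so consumers bear the smaller share.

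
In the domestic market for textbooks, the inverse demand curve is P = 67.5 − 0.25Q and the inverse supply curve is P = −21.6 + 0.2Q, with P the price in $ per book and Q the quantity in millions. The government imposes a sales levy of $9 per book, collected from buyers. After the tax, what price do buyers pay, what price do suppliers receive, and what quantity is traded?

Rewrite in direct form: Qd = 270 − 4P and Qs = 5P + 108.
Before the tax: set 270 − 4P = 5P + 108 → P* = $18, Q* = 198.
With the tax collected from buyers, demand (in seller-price terms) shifts: Qd = 270 − 4(P + 9).
Solving gives Q = 178 with buyers paying $23 and suppliers receiving $14 (the $9 wedge).

Buyers pay $23; suppliers receive $14; quantity = 178.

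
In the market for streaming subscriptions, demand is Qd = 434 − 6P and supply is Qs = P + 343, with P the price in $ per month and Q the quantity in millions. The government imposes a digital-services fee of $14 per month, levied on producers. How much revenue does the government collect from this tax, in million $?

Without the tax, 434 − 6P = P + 343 gives 7P = 91, so P* = $13 and Q* = 356.
With the tax collected from producers, supply shifts: Qs = (P − 14) + 343.
New equilibrium: buyers pay $15, producers receive $1, Q = 344. (Wedge: Pb − Ps = 14.)
Revenue = t · Q = 14 · 344 = $4816.

Tax revenue = $4816 million.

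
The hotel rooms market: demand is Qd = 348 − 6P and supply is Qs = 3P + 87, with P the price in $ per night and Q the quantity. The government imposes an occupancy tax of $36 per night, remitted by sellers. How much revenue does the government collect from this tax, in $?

Before the tax: set 348 − 6P = 3P + 87 → P* = $29, Q* = 174.
With the tax collected from sellers, supply shifts: Qs = 3(P − 36) + 87.
Solving gives Q = 102 with consumers paying $41 and sellers receiving $5 (the $36 wedge).
Revenue = t · Q = 36 · 102 = $3672.

Tax revenue = $3672.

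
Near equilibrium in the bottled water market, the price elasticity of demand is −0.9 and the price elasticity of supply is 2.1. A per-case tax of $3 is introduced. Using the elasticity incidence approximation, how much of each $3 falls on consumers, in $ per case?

Consumers bear ≈ $2.1 per case.

Incidence ratio: consumers' share ≈ εs / (εs + |εd|) = 2.1 / (2.1 + 0.9) = 0.7.
So consumers bear ≈ 0.7 × $3 = $2.1; sellers bear $0.9.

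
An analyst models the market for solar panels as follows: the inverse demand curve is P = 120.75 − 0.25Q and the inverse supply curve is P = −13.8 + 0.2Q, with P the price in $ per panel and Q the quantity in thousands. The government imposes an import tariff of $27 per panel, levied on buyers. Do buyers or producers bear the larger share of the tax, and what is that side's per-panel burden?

Inverting to Q(P) form: Qd = 483 − 4P; Qs = 5P + 69.
Without the tax, 483 − 4P = 5P + 69 gives 9P = 414, so P* = $46 and Q* = 299.
With the tax collected from buyers, demand (in seller-price terms) shifts: Qd = 483 − 4(P + 27).
New equilibrium: buyers pay $61, producers receive $34, Q = 239. (Wedge: Pb − Ps = 27.)
Per-panel burden: buyers $15, producers $12.
Buyers take the larger share because demand is less price-elastic here (demand slope 4 vs supply slope 5).
The less price-elastic side of the market bears the larger share of a per-unit tax.

Buyers bear the larger share: $15 per panel.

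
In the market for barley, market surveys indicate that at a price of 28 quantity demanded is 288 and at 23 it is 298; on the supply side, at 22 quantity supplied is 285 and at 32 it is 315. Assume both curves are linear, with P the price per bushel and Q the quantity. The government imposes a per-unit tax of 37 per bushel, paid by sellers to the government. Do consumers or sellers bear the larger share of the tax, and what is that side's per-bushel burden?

Consumers bear the larger share: 22.2 per bushel.

Demand slope: (298 − 288)/(23 − 28) = -2, so Qd = 344 − 2P.
Supply slope: (315 − 285)/(32 − 22) = 3, so Qs = 3P + 219.
Without the tax, 344 − 2P = 3P + 219 gives 5P = 125, so P* = 25 and Q* = 294.
With the tax collected from sellers, supply shifts: Qs = 3(P − 37) + 219.
New equilibrium: consumers pay 47.2, sellers receive 10.2, Q = 249.6. (Wedge: Pb − Ps = 37.)
Per-bushel burden: consumers 22.2, sellers 14.8.
Consumers take the larger share because demand is less price-elastic here (demand slope 2 vs supply slope 3).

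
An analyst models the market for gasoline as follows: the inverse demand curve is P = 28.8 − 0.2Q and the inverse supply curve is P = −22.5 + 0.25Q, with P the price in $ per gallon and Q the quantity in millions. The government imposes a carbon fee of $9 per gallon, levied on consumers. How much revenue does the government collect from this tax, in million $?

Inverting to Q(P) form: Qd = 144 − 5P; Qs = 4P + 90.
Before the tax: set 144 − 5P = 4P + 90 → P* = $6, Q* = 114.
With the tax collected from consumers, demand (in seller-price terms) shifts: Qd = 144 − 5(P + 9).
New equilibrium: consumers pay $10, suppliers receive $1, Q = 94. (Wedge: Pb − Ps = 9.)
Revenue = t · Q = 9 · 94 = $846.

Tax revenue = $846 million.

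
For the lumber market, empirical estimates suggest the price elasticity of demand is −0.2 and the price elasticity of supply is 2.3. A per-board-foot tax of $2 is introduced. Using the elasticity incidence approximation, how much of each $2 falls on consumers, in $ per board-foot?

Consumers bear ≈ $1.84 per board-foot.

Incidence ratio: consumers' share ≈ εs / (εs + |εd|) = 2.3 / (2.3 + 0.2) = 0.92.
So consumers bear ≈ 0.92 × $2 = $1.84; suppliers bear $0.16.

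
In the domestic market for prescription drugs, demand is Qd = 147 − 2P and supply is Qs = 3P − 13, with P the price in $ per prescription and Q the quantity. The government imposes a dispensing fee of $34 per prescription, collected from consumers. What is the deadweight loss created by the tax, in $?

Before the tax: set 147 − 2P = 3P − 13 → P* = $32, Q* = 83.
With the tax collected from consumers, demand (in seller-price terms) shifts: Qd = 147 − 2(P + 34).
Solving gives Q = 42.2 with consumers paying $52.4 and producers receiving $18.4 (the $34 wedge).
Quantity falls by |ΔQ| = |83 − 42.2| = 40.8.
DWL = ½ · t · |ΔQ| = ½ · 34 · 40.8 = $693.6.

Deadweight loss = $693.6.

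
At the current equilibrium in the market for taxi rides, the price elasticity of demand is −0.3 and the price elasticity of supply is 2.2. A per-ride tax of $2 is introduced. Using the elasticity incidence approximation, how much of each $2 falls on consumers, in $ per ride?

Incidence ratio: consumers' share ≈ εs / (εs + |εd|) = 2.2 / (2.2 + 0.3) = 0.88.
So consumers bear ≈ 0.88 × $2 = $1.76; producers bear $0.24.

Consumers bear ≈ $1.76 per ride.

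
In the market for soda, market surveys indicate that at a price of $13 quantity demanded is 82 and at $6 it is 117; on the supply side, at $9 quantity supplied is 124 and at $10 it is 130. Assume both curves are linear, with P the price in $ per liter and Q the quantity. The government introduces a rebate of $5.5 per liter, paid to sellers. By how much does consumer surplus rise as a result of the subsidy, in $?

Consumer surplus rises by $358.5.

Demand slope: (117 − 82)/(6 − 13) = -5, so Qd = 147 − 5P.
Supply slope: (130 − 124)/(10 − 9) = 6, so Qs = 6P + 70.
Without the subsidy, 147 − 5P = 6P + 70 gives 11P = 77, so P* = $7 and Q* = 112.
With a per-unit subsidy paid to sellers, each receives P + 5.5 per unit sold, so supply becomes Qs = 6(P + 5.5) + 70.
Solving gives Q = 127 with consumers paying $4 and sellers receiving $9.5 (the $5.5 wedge).
ΔCS is the trapezoid between Q = 127 and Q = 112 of height $3: ½ · (112 + 127) · 3 = $358.5.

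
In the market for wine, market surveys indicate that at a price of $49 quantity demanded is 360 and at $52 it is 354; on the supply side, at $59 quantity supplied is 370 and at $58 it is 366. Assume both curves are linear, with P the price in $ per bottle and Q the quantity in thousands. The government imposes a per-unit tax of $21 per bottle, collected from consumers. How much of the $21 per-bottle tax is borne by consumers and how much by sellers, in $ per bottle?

Consumers bear $14 per bottle; sellers bear $7 per bottle.

Demand slope: (354 − 360)/(52 − 49) = -2, so Qd = 458 − 2P.
Supply slope: (366 − 370)/(58 − 59) = 4, so Qs = 4P + 134.
Before the tax: set 458 − 2P = 4P + 134 → P* = $54, Q* = 350.
With the tax collected from consumers, demand (in seller-price terms) shifts: Qd = 458 − 2(P + 21).
Solving gives Q = 322 with consumers paying $68 and sellers receiving $47 (the $21 wedge).
Burden on consumers: $14; on sellers: $7. (They sum to $21.)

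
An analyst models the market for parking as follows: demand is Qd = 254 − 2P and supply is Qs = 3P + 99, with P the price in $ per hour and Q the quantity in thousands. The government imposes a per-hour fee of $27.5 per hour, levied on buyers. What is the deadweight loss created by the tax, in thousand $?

Deadweight loss = $453.75 thousand.

Before the tax: set 254 − 2P = 3P + 99 → P* = $31, Q* = 192.
With the tax collected from buyers, demand (in seller-price terms) shifts: Qd = 254 − 2(P + 27.5).
New equilibrium: buyers pay $47.5, sellers receive $20, Q = 159. (Wedge: Pb − Ps = 27.5.)
Quantity falls by |ΔQ| = |192 − 159| = 33.
DWL = ½ · t · |ΔQ| = ½ · 27.5 · 33 = $453.75.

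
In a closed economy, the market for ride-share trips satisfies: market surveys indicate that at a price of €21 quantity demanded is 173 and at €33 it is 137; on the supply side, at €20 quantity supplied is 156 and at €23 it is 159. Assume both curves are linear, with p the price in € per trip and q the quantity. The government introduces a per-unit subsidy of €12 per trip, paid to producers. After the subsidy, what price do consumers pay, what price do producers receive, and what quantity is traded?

Consumers pay €22; producers receive €34; quantity = 170.

Demand slope: (137 − 173)/(33 − 21) = -3, so qd = 236 − 3p.
Supply slope: (159 − 156)/(23 − 20) = 1, so qs = p + 136.
Without the subsidy, 236 − 3p = p + 136 gives 4p = 100, so p* = €25 and q* = 161.
With a per-unit subsidy paid to producers, each receives p + 12 per unit sold, so supply becomes qs = (p + 12) + 136.
Solving gives q = 170 with consumers paying €22 and producers receiving €34 (the €12 wedge).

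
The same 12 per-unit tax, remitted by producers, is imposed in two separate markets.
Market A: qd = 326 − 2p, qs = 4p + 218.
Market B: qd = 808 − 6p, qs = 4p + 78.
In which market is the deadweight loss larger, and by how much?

Market B, by 76.8.

Market A: pre-tax p* = 18, q* = 290; post-tax q = 274; deadweight loss = 96.
Market B: pre-tax p* = 73, q* = 370; post-tax q = 341.2; deadweight loss = 172.8.
Difference: 96 vs 172.8 → market B is larger by 76.8.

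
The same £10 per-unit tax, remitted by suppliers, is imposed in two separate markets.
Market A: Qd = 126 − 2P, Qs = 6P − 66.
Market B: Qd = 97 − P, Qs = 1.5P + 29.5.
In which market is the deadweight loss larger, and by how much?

Market A, by £45.

Market A: pre-tax P* = £24, Q* = 78; post-tax Q = 63; deadweight loss = £75.
Market B: pre-tax P* = £27, Q* = 70; post-tax Q = 64; deadweight loss = £30.
Difference: £75 vs £30 → market A is larger by £45.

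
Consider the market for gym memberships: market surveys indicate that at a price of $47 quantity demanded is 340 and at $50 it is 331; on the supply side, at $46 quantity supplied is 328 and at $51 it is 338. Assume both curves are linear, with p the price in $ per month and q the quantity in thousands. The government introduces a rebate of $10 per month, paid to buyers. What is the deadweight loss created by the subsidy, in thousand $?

Deadweight loss = $60 thousand.

Demand slope: (331 − 340)/(50 − 47) = -3, so qd = 481 − 3p.
Supply slope: (338 − 328)/(51 − 46) = 2, so qs = 2p + 236.
Without the subsidy, 481 − 3p = 2p + 236 gives 5p = 245, so p* = $49 and q* = 334.
With a per-unit subsidy paid to buyers, each effectively pays p − 10, so demand becomes qd = 481 − 3(p − 10).
Solving gives q = 346 with buyers paying $45 and producers receiving $55 (the $10 wedge).
Quantity rises by |ΔQ| = |334 − 346| = 12.
DWL = ½ · t · |ΔQ| = ½ · 10 · 12 = $60.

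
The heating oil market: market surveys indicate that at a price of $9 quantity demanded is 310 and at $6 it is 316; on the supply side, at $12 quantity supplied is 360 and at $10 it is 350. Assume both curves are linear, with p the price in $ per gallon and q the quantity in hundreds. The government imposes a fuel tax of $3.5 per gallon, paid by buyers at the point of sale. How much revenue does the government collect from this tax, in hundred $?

Demand slope: (316 − 310)/(6 − 9) = -2, so qd = 328 − 2p.
Supply slope: (350 − 360)/(10 − 12) = 5, so qs = 5p + 300.
Without the tax, 328 − 2p = 5p + 300 gives 7p = 28, so p* = $4 and q* = 320.
With the tax collected from buyers, demand (in seller-price terms) shifts: qd = 328 − 2(p + 3.5).
New equilibrium: buyers pay $6.5, producers receive $3, q = 315. (Wedge: pb − ps = 3.5.)
Revenue = t · Q = 3.5 · 315 = $1102.5.

Tax revenue = $1102.5 hundred.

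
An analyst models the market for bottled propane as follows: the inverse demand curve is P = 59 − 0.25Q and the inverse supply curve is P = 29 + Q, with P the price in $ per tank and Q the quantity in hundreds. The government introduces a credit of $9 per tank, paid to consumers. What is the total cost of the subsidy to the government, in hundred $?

Rewrite in direct form: Qd = 236 − 4P and Qs = P − 29.
Before the subsidy: set 236 − 4P = P − 29 → P* = $53, Q* = 24.
With a per-unit subsidy paid to consumers, each effectively pays P − 9, so demand becomes Qd = 236 − 4(P − 9).
New equilibrium: consumers pay $51.2, suppliers receive $60.2, Q = 31.2. (Wedge: Pb − Ps = −9.)
Outlay = t · Q = 9 · 31.2 = $280.8.

Government outlay = $280.8 hundred.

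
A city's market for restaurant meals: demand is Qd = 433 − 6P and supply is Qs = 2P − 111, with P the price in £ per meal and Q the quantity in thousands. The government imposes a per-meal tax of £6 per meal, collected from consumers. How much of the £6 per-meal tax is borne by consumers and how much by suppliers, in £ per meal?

Consumers bear £1.5 per meal; suppliers bear £4.5 per meal.

Without the tax, 433 − 6P = 2P − 111 gives 8P = 544, so P* = £68 and Q* = 25.
With the tax collected from consumers, demand (in seller-price terms) shifts: Qd = 433 − 6(P + 6).
New equilibrium: consumers pay £69.5, suppliers receive £63.5, Q = 16. (Wedge: Pb − Ps = 6.)
Burden on consumers: £1.5; on suppliers: £4.5. (They sum to £6.)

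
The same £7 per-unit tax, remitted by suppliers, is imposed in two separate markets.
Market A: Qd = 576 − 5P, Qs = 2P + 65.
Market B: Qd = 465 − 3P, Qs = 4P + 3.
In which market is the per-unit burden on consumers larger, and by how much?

Market A: pre-tax P* = £73, Q* = 211; post-tax Q = 201; per-unit burden on consumers = £2.
Market B: pre-tax P* = £66, Q* = 267; post-tax Q = 255; per-unit burden on consumers = £4.
Difference: £2 vs £4 → market B is larger by £2.

Market B, by £2.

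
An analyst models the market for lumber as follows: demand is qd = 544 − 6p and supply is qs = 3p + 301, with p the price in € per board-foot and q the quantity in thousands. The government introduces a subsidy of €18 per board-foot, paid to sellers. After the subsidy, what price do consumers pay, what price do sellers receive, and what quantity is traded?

Consumers pay €21; sellers receive €39; quantity = 418.

Without the subsidy, 544 − 6p = 3p + 301 gives 9p = 243, so p* = €27 and q* = 382.
With a per-unit subsidy paid to sellers, each receives p + 18 per unit sold, so supply becomes qs = 3(p + 18) + 301.
New equilibrium: consumers pay €21, sellers receive €39, q = 418. (Wedge: pb − ps = −18.)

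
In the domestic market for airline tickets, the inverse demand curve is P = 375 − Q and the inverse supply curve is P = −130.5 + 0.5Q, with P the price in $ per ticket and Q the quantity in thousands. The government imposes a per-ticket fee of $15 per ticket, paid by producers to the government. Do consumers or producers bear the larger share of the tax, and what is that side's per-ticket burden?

Consumers bear the larger share: $10 per ticket.

Inverting to Q(P) form: Qd = 375 − P; Qs = 2P + 261.
Before the tax: set 375 − P = 2P + 261 → P* = $38, Q* = 337.
With the tax collected from producers, supply shifts: Qs = 2(P − 15) + 261.
Solving gives Q = 327 with consumers paying $48 and producers receiving $33 (the $15 wedge).
Per-ticket burden: consumers $10, producers $5.
Consumers take the larger share because demand is less price-elastic here (demand slope 1 vs supply slope 2).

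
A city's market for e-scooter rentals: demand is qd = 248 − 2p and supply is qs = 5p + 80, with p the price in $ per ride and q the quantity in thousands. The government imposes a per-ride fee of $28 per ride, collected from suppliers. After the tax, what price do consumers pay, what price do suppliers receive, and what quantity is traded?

Without the tax, 248 − 2p = 5p + 80 gives 7p = 168, so p* = $24 and q* = 200.
With the tax collected from suppliers, supply shifts: qs = 5(p − 28) + 80.
New equilibrium: consumers pay $44, suppliers receive $16, q = 160. (Wedge: pb − ps = 28.)

Consumers pay $44; suppliers receive $16; quantity = 160.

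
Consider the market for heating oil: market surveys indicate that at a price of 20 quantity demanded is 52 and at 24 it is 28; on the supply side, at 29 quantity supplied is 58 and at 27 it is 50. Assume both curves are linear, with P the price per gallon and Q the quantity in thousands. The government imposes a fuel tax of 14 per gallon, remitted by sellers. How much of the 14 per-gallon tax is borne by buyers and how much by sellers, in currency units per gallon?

Buyers bear 5.6 per gallon; sellers bear 8.4 per gallon.

Demand slope: (28 − 52)/(24 − 20) = -6, so Qd = 172 − 6P.
Supply slope: (50 − 58)/(27 − 29) = 4, so Qs = 4P − 58.
Without the tax, 172 − 6P = 4P − 58 gives 10P = 230, so P* = 23 and Q* = 34.
With the tax collected from sellers, supply shifts: Qs = 4(P − 14) − 58.
Solving gives Q = 0.4 with buyers paying 28.6 and sellers receiving 14.6 (the 14 wedge).
Burden on buyers: 5.6; on sellers: 8.4. (They sum to 14.)
The less price-elastic side of the market bears the larger share of a per-unit tax.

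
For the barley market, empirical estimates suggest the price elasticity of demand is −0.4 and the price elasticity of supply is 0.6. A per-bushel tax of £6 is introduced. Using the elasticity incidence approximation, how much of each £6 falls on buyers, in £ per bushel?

Buyers bear ≈ £3.6 per bushel.

Incidence ratio: buyers' share ≈ εs / (εs + |εd|) = 0.6 / (0.6 + 0.4) = 0.6.
So buyers bear ≈ 0.6 × £6 = £3.6; sellers bear £2.4.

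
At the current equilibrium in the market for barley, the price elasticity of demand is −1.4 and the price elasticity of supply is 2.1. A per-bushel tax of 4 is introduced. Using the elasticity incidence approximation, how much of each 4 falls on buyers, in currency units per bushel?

Incidence ratio: buyers' share ≈ εs / (εs + |εd|) = 2.1 / (2.1 + 1.4) = 0.6.
So buyers bear ≈ 0.6 × 4 = 2.4; producers bear 1.6.

Buyers bear ≈ 2.4 per bushel.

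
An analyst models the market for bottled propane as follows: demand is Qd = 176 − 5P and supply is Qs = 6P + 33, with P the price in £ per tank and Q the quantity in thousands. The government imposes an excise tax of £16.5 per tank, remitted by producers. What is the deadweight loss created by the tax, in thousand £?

Deadweight loss = £371.25 thousand.

Without the tax, 176 − 5P = 6P + 33 gives 11P = 143, so P* = £13 and Q* = 111.
With the tax collected from producers, supply shifts: Qs = 6(P − 16.5) + 33.
New equilibrium: consumers pay £22, producers receive £5.5, Q = 66. (Wedge: Pb − Ps = 16.5.)
Quantity falls by |ΔQ| = |111 − 66| = 45.
DWL = ½ · t · |ΔQ| = ½ · 16.5 · 45 = £371.25.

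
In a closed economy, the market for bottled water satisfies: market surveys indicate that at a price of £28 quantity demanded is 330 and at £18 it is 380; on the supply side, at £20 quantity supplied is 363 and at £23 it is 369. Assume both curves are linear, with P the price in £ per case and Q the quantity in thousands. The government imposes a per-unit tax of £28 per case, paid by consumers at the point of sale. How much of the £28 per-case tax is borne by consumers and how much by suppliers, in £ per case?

Demand slope: (380 − 330)/(18 − 28) = -5, so Qd = 470 − 5P.
Supply slope: (369 − 363)/(23 − 20) = 2, so Qs = 2P + 323.
Without the tax, 470 − 5P = 2P + 323 gives 7P = 147, so P* = £21 and Q* = 365.
With the tax collected from consumers, demand (in seller-price terms) shifts: Qd = 470 − 5(P + 28).
Solving gives Q = 325 with consumers paying £29 and suppliers receiving £1 (the £28 wedge).
Burden on consumers: £8; on suppliers: £20. (They sum to £28.)

Consumers bear £8 per case; suppliers bear £20 per case.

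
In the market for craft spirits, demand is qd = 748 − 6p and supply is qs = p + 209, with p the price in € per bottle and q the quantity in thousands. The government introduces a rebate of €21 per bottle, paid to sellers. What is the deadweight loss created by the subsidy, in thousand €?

Without the subsidy, 748 − 6p = p + 209 gives 7p = 539, so p* = €77 and q* = 286.
With a per-unit subsidy paid to sellers, each receives p + 21 per unit sold, so supply becomes qs = (p + 21) + 209.
Solving gives q = 304 with buyers paying €74 and sellers receiving €95 (the €21 wedge).
Quantity rises by |ΔQ| = |286 − 304| = 18.
DWL = ½ · t · |ΔQ| = ½ · 21 · 18 = €189.

Deadweight loss = €189 thousand.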